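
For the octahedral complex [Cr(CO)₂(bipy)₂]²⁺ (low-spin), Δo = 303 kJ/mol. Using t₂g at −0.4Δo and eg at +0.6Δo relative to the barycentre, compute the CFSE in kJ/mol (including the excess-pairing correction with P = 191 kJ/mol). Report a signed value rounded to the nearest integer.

-294

Ligand charges: 2×(+0) from CO and 2×(+0) from bipy sum to +0; with overall charge +2, Cr is +2.
Cr is in group 6, so Cr²⁺ is d⁴ (6 − 2 = 4).
Electron filling gives t₂g⁴ eg⁰.
Orbital CFSE = 4(-0.4) + 0(0.6) = -1.6Δo = -1.6 × 303 = -485 kJ/mol.
High-spin d⁴ would be t₂g³ eg¹ with 0 pairs; low-spin has 1, so 1 excess pair costs +1P = +191 kJ/mol.
Combining: -485 + 191 = -294 kJ/mol.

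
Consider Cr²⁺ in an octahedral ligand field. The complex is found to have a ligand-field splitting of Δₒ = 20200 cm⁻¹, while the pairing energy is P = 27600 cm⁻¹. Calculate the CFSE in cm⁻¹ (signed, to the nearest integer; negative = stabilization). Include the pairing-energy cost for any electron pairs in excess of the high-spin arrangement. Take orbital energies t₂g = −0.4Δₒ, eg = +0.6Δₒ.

Group 6 minus oxidation state +2 gives a d⁴ configuration for Cr²⁺.
Δₒ < P, so pairing is avoided: the ground state is high-spin.
That gives t₂g³ eg¹.
Orbital CFSE = -0.6Δₒ = -0.6 × 20200 = -12120 cm⁻¹.
High-spin has no excess pairs, so no pairing correction applies.

-12120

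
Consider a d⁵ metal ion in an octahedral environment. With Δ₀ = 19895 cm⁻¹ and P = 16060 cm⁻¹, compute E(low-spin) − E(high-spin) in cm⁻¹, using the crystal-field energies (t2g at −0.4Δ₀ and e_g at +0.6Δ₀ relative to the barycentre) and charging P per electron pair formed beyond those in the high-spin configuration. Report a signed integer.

-7670

High-spin d⁵ fills as t2g^3 e_g^2 with CFSE 3(−0.4) + 2(+0.6) = 0.0Δ₀ = 0 cm⁻¹.
For low-spin the configuration is t2g^5 e_g^0: orbital energy -2.0 × 19895 = -39790 cm⁻¹, and 2 additional pairs relative to high-spin add 32120 cm⁻¹, giving -7670 cm⁻¹.
Thus E(LS) − E(HS) = -7670 cm⁻¹.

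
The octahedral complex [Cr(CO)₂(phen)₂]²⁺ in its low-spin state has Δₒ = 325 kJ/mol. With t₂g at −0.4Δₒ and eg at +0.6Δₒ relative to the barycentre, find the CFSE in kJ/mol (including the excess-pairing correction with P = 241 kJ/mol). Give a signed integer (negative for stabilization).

Ligand charges: 2×(+0) from CO and 2×(+0) from phen sum to +0; with overall charge +2, Cr is +2.
Cr²⁺: group 6, so d-count = 6 − 2 = 4.
Configuration: t₂g⁴ eg⁰.
The orbital stabilization is -1.6Δₒ = -1.6 × 325 = -520 kJ/mol.
High-spin d⁴ would be t₂g³ eg¹ with 0 pairs; low-spin has 1, so 1 excess pair costs +1P = +241 kJ/mol.
Combining: -520 + 241 = -279 kJ/mol.

-279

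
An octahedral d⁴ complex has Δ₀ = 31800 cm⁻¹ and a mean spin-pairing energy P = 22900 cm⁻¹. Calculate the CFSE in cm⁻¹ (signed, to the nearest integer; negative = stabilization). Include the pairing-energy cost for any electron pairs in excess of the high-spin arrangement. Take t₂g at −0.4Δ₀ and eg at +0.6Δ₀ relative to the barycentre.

-27980

Here Δ₀ > P (31800 > 22900), so the low-spin state is favoured.
Configuration: t₂g⁴ eg⁰.
Orbital CFSE = -1.6Δ₀ = -1.6 × 31800 = -50880 cm⁻¹.
Excess pairs vs high-spin: 1 − 0 = 1; pairing cost = +22900 cm⁻¹.
Net CFSE = -50880 + 22900 = -27980 cm⁻¹.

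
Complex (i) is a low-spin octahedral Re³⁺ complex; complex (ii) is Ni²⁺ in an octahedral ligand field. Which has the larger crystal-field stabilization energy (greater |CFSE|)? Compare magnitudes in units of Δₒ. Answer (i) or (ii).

(i): Group 7 minus oxidation state +3 gives a d⁴ configuration for Re³⁺; t₂g⁴ eg⁰, CFSE = -1.6Δₒ.
(ii): Ni²⁺: group 10, so d-count = 10 − 2 = 8; For octahedral d⁸ the high- and low-spin configurations coincide; t₂g⁶ eg², CFSE = -1.2Δₒ.
So (i) has the larger |CFSE|.

(i)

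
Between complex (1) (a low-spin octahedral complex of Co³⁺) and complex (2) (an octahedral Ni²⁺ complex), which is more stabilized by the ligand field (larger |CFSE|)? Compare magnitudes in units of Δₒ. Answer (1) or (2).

(1)

(1): Co is in group 9, so Co³⁺ is d⁶ (9 − 3 = 6); t₂g⁶ eg⁰, CFSE = -2.4Δₒ.
(2): Ni is in group 10, so Ni²⁺ is d⁸ (10 − 2 = 8); t2g^6 e_g^2, CFSE = -1.2Δₒ.
So (1) has the larger |CFSE|.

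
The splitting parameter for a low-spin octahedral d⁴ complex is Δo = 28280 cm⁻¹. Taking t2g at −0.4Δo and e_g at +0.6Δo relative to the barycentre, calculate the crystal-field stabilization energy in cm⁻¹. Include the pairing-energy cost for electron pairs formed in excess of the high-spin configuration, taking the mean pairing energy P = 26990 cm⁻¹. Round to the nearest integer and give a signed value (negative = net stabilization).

Configuration: t2g^4 e_g^0.
CFSE(orbital) = 4×(-0.4Δo) + 0×(0.6Δo) = -1.6Δo; with Δo = 28280 cm⁻¹ that is -45248 cm⁻¹.
High-spin d⁴ would be t2g^3 e_g^1 with 0 pairs; low-spin has 1, so 1 excess pair costs +1P = +26990 cm⁻¹.
Combining: -45248 + 26990 = -18258 cm⁻¹.

-18258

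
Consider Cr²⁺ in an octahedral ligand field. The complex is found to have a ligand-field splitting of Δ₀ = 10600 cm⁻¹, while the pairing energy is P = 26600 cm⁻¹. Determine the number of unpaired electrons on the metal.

4

Cr is in group 6, so Cr²⁺ is d⁴ (6 − 2 = 4).
With Δ₀ < P the complex is high-spin.
Configuration: t₂g³ eg¹.
Unpaired electrons: 4.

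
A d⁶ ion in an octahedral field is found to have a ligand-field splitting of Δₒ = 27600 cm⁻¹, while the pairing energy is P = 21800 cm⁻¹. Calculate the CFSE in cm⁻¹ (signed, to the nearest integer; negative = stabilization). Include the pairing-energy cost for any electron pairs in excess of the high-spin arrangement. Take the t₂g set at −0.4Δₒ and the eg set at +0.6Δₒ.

Here Δₒ > P (27600 > 21800), so the low-spin state is favoured.
That gives t₂g⁶ eg⁰.
Orbital CFSE = -2.4Δₒ = -2.4 × 27600 = -66240 cm⁻¹.
Excess pairs vs high-spin: 3 − 1 = 2; pairing cost = +43600 cm⁻¹.
Net CFSE = -66240 + 43600 = -22640 cm⁻¹.

-22640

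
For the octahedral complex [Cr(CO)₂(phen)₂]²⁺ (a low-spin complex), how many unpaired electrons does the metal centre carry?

2

Ligand charges: 2×(+0) from CO and 2×(+0) from phen sum to +0; with overall charge +2, Cr is +2.
Cr²⁺: group 6, so d-count = 6 − 2 = 4.
Configuration: t2g^4 e_g^0, giving 2 unpaired electrons.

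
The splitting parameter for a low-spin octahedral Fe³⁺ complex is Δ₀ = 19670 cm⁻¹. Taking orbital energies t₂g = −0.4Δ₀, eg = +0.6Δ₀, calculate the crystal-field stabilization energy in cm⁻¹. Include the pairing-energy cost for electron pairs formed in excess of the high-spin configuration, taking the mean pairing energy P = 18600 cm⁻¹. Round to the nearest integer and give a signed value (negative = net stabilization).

Fe is in group 8, so Fe³⁺ is d⁵ (8 − 3 = 5).
Configuration: t₂g⁵ eg⁰.
CFSE(orbital) = 5×(-0.4Δ₀) + 0×(0.6Δ₀) = -2.0Δ₀; with Δ₀ = 19670 cm⁻¹ that is -39340 cm⁻¹.
Pairing penalty: 2 pairs vs 0 in the high-spin reference → 2 extra × P = 37200 cm⁻¹.
Overall CFSE = -39340 + 37200 = -2140 cm⁻¹.

-2140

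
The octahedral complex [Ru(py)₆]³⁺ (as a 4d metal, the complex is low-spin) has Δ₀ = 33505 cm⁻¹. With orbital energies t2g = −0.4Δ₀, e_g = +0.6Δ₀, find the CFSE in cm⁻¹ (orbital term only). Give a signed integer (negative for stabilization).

py is neutral, so the +3 overall charge sits on Ru: oxidation state +3.
Ru is in group 8, so Ru³⁺ is d⁵ (8 − 3 = 5).
The d⁵ electrons fill as t2g^5 e_g^0.
CFSE(orbital) = 5×(-0.4Δ₀) + 0×(0.6Δ₀) = -2.0Δ₀; with Δ₀ = 33505 cm⁻¹ that is -67010 cm⁻¹.

-67010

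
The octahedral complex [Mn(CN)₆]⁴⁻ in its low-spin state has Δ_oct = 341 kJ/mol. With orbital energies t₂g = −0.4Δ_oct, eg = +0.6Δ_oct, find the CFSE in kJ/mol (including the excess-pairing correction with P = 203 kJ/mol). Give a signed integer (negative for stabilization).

Each CN⁻ contributes -1; 6 × (-1) = -6. With overall charge -4, Mn is in the +2 oxidation state.
Mn is in group 7, so Mn²⁺ is d⁵ (7 − 2 = 5).
The d⁵ electrons fill as t₂g⁵ eg⁰.
Orbital CFSE = 5(-0.4) + 0(0.6) = -2.0Δ_oct = -2.0 × 341 = -682 kJ/mol.
Pairing penalty: 2 pairs vs 0 in the high-spin reference → 2 extra × P = 406 kJ/mol.
Net CFSE = -682 + 406 = -276 kJ/mol.

-276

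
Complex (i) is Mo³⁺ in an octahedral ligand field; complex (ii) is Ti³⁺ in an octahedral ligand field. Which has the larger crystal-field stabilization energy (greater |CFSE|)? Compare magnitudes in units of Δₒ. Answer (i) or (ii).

(i): Mo sits in group 6; removing 3 electrons leaves Mo³⁺ with 6 − 3 = 3 d electrons; t2g^3 e_g^0, CFSE = -1.2Δₒ.
(ii): Ti is in group 4, so Ti³⁺ is d¹ (4 − 3 = 1); t2g^1 e_g^0, CFSE = -0.4Δₒ.
So (i) has the larger |CFSE|.

(i)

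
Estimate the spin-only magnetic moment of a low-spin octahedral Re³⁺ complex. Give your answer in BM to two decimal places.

Re is in group 7, so Re³⁺ is d⁴ (7 − 3 = 4).
Configuration: t₂g⁴ eg⁰ → 2 unpaired electrons.
μ(spin-only) = √[2(2+2)] = √8 ≈ 2.83 BM.

2.83 BM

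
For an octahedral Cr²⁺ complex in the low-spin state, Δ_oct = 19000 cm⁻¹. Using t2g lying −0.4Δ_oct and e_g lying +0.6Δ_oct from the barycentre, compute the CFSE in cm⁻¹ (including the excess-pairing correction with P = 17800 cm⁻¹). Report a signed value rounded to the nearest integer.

-12600

Cr sits in group 6; removing 2 electrons leaves Cr²⁺ with 6 − 2 = 4 d electrons.
Configuration: t2g^4 e_g^0.
The orbital stabilization is -1.6Δ_oct = -1.6 × 19000 = -30400 cm⁻¹.
High-spin d⁴ would be t2g^3 e_g^1 with 0 pairs; low-spin has 1, so 1 excess pair costs +1P = +17800 cm⁻¹.
Overall CFSE = -30400 + 17800 = -12600 cm⁻¹.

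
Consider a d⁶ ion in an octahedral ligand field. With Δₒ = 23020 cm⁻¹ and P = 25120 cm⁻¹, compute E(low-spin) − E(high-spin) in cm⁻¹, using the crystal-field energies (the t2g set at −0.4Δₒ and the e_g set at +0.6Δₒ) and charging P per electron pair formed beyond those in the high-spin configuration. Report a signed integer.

High-spin d⁶ fills as t2g^4 e_g^2 with CFSE 4(−0.4) + 2(+0.6) = -0.4Δₒ = -9208 cm⁻¹.
Low-spin t2g^6 e_g^0 gives -2.4Δₒ = -55248 cm⁻¹, but forming 2 extra pairs costs 2P = 50240 cm⁻¹, so E(LS) = -55248 + 50240 = -5008 cm⁻¹.
Thus E(LS) − E(HS) = 4200 cm⁻¹.

4200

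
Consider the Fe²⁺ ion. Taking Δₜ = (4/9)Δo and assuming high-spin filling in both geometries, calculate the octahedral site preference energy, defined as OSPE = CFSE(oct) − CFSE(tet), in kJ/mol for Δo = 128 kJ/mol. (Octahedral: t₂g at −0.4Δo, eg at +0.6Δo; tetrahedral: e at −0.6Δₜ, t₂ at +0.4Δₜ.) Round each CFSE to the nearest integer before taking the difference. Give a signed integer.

Group 8 minus oxidation state +2 gives a d⁶ configuration for Fe²⁺.
Octahedral (high-spin): t2g^4 e_g^2, CFSE = 4(−0.4) + 2(+0.6) = -0.4Δo = -0.4 × 128 = -51 kJ/mol.
Tetrahedral: e^3 t2^3, CFSE = 3(−0.6) + 3(+0.4) = -0.6Δₜ = -0.6 × (4/9) × 128 = -34 kJ/mol.
Subtracting, OSPE = -51 − (-34) = -17 kJ/mol.

-17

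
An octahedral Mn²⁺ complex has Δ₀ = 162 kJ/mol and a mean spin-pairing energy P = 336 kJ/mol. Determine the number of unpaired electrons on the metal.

Mn is in group 7, so Mn²⁺ is d⁵ (7 − 2 = 5).
Δ₀ < P, so pairing is avoided: the ground state is high-spin.
That gives t₂g³ eg².
Unpaired electrons: 5.

5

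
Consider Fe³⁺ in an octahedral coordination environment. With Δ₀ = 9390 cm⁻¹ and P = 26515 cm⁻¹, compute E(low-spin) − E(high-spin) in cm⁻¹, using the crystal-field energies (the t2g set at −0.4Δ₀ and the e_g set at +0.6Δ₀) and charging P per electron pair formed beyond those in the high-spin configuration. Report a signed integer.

Fe is in group 8, so Fe³⁺ is d⁵ (8 − 3 = 5).
High-spin d⁵ fills as t2g^3 e_g^2 with CFSE 3(−0.4) + 2(+0.6) = 0.0Δ₀ = 0 cm⁻¹.
Low-spin t2g^5 e_g^0 gives -2.0Δ₀ = -18780 cm⁻¹, but forming 2 extra pairs costs 2P = 53030 cm⁻¹, so E(LS) = -18780 + 53030 = 34250 cm⁻¹.
Thus E(LS) − E(HS) = 34250 cm⁻¹.

34250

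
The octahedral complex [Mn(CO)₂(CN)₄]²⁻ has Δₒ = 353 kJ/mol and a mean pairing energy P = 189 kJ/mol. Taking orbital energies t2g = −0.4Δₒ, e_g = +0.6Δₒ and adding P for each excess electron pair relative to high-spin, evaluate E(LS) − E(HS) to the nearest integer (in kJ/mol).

Ligand charges: 2×(+0) from CO and 4×(-1) from CN⁻ sum to -4; with overall charge -2, Mn is +2.
Mn²⁺: group 7, so d-count = 7 − 2 = 5.
In the high-spin limit (t2g^3 e_g^2) the orbital term is 0.0Δₒ = 0 kJ/mol, with no excess pairing.
For low-spin the configuration is t2g^5 e_g^0: orbital energy -2.0 × 353 = -706 kJ/mol, and 2 additional pairs relative to high-spin add 378 kJ/mol, giving -328 kJ/mol.
E(LS) − E(HS) = -328 − (0) = -328 kJ/mol.

-328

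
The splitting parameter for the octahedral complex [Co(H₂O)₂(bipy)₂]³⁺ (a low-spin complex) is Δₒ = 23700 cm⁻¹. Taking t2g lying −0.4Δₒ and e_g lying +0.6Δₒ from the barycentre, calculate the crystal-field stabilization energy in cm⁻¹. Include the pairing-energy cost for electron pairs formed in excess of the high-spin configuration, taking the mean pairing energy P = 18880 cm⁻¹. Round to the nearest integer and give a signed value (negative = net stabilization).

Ligand charges: 2×(+0) from H₂O and 2×(+0) from bipy sum to +0; with overall charge +3, Co is +3.
Co sits in group 9; removing 3 electrons leaves Co³⁺ with 9 − 3 = 6 d electrons.
The d⁶ electrons fill as t2g^6 e_g^0.
CFSE(orbital) = 6×(-0.4Δₒ) + 0×(0.6Δₒ) = -2.4Δₒ; with Δₒ = 23700 cm⁻¹ that is -56880 cm⁻¹.
Relative to high-spin t2g^4 e_g^2 (1 paired), the low-spin configuration has 2 additional pairs, contributing +2 × 18880 = +37760 cm⁻¹.
Combining: -56880 + 37760 = -19120 cm⁻¹.

-19120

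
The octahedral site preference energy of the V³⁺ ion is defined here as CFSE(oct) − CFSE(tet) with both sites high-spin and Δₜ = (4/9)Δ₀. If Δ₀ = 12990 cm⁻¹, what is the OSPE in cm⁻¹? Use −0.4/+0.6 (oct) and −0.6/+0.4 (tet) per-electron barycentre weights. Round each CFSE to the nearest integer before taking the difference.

-3464

V is in group 5, so V³⁺ is d² (5 − 3 = 2).
Octahedral (high-spin): t2g^2 e_g^0, CFSE = 2(−0.4) + 0(+0.6) = -0.8Δ₀ = -0.8 × 12990 = -10392 cm⁻¹.
In a tetrahedral site the filling is e^2 t2^0: CFSE(tet) = -1.2Δₜ = -1.2 × (4/9)(12990) = -6928 cm⁻¹.
Subtracting, OSPE = -10392 − (-6928) = -3464 cm⁻¹.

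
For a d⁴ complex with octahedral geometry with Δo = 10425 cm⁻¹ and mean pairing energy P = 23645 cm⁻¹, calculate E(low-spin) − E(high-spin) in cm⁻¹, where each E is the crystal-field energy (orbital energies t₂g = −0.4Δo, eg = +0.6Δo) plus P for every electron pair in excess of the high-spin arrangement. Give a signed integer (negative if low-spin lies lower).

13220

In the high-spin limit (t₂g³ eg¹) the orbital term is -0.6Δo = -6255 cm⁻¹, with no excess pairing.
For low-spin the configuration is t₂g⁴ eg⁰: orbital energy -1.6 × 10425 = -16680 cm⁻¹, and 1 additional pair relative to high-spin adds 23645 cm⁻¹, giving 6965 cm⁻¹.
Thus E(LS) − E(HS) = 13220 cm⁻¹.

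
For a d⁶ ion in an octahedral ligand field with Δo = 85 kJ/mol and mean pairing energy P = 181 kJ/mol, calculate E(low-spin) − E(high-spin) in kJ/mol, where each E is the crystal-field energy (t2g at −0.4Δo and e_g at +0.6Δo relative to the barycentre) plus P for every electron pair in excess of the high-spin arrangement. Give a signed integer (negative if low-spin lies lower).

192

In the high-spin limit (t2g^4 e_g^2) the orbital term is -0.4Δo = -34 kJ/mol, with no excess pairing.
Low-spin t2g^6 e_g^0 gives -2.4Δo = -204 kJ/mol, but forming 2 extra pairs costs 2P = 362 kJ/mol, so E(LS) = -204 + 362 = 158 kJ/mol.
The difference is 158 − (-34) = 192 kJ/mol, so high-spin lies lower.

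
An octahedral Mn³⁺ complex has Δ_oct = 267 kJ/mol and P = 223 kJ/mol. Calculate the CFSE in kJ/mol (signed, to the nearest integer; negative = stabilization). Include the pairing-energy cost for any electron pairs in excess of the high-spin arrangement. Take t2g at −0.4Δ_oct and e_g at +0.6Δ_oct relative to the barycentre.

Mn³⁺: group 7, so d-count = 7 − 3 = 4.
Since Δ_oct = 267 kJ/mol > P = 223 kJ/mol, the complex adopts the low-spin configuration.
That gives t2g^4 e_g^0.
Orbital CFSE = -1.6Δ_oct = -1.6 × 267 = -427 kJ/mol.
Excess pairs vs high-spin: 1 − 0 = 1; pairing cost = +223 kJ/mol.
Net CFSE = -427 + 223 = -204 kJ/mol.

-204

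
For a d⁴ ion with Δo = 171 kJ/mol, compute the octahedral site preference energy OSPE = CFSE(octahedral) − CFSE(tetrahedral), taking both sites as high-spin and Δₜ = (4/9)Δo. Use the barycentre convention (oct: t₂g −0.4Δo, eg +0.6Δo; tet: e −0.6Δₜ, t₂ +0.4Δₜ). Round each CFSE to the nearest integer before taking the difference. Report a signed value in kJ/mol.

Octahedral (high-spin): t2g^3 e_g^1, CFSE = 3(−0.4) + 1(+0.6) = -0.6Δo = -0.6 × 171 = -103 kJ/mol.
Tetrahedral: e^2 t2^2, CFSE = 2(−0.6) + 2(+0.4) = -0.4Δₜ = -0.4 × (4/9) × 171 = -30 kJ/mol.
OSPE = CFSE(oct) − CFSE(tet) = -103 − (-30) = -73 kJ/mol.

-73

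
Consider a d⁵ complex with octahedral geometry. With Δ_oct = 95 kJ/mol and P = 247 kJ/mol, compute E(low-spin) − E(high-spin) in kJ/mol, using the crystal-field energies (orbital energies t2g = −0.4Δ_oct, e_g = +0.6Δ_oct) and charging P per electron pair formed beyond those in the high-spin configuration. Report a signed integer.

High-spin d⁵ fills as t2g^3 e_g^2 with CFSE 3(−0.4) + 2(+0.6) = 0.0Δ_oct = 0 kJ/mol.
Low-spin: t2g^5 e_g^0, orbital CFSE = -2.0Δ_oct = -190 kJ/mol; plus 2 excess pairs × P = +494 kJ/mol; total 304 kJ/mol.
Thus E(LS) − E(HS) = 304 kJ/mol.

304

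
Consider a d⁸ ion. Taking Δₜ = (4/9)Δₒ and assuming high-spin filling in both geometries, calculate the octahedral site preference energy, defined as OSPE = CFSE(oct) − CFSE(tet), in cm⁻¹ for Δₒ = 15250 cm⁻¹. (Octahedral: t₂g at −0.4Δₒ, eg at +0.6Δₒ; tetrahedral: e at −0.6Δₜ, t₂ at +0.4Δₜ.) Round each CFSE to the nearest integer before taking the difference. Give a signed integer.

-12878

In an octahedral site d⁸ (HS) is t₂g⁶ eg², giving CFSE(oct) = -1.2Δₒ = -18300 cm⁻¹.
Tetrahedral: e⁴ t₂⁴, CFSE = 4(−0.6) + 4(+0.4) = -0.8Δₜ = -0.8 × (4/9) × 15250 = -5422 cm⁻¹.
OSPE = -18300 − (-5422) = -12878 cm⁻¹.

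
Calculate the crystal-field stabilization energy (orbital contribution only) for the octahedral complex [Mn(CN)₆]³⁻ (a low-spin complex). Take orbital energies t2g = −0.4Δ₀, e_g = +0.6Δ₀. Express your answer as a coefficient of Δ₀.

Each CN⁻ contributes -1; 6 × (-1) = -6. With overall charge -3, Mn is in the +3 oxidation state.
Mn is in group 7, so Mn³⁺ is d⁴ (7 − 3 = 4).
Configuration: t2g^4 e_g^0.
CFSE = 4(-0.4Δ₀) + 0(0.6Δ₀) = -1.6Δ₀ + 0.0Δ₀ = -1.6Δ₀.

-1.6 Δ₀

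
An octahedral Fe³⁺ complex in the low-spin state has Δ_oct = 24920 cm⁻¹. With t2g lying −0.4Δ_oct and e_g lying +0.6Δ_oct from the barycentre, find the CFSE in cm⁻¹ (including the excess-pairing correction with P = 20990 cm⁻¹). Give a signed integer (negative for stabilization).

Fe is in group 8, so Fe³⁺ is d⁵ (8 − 3 = 5).
Configuration: t2g^5 e_g^0.
CFSE(orbital) = 5×(-0.4Δ_oct) + 0×(0.6Δ_oct) = -2.0Δ_oct; with Δ_oct = 24920 cm⁻¹ that is -49840 cm⁻¹.
Pairing penalty: 2 pairs vs 0 in the high-spin reference → 2 extra × P = 41980 cm⁻¹.
Combining: -49840 + 41980 = -7860 cm⁻¹.

-7860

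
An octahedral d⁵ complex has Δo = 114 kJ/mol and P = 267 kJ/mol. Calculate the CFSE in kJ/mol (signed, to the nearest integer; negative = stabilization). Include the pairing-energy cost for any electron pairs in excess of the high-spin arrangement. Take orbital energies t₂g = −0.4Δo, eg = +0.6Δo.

0

Here Δo < P (114 < 267), so the high-spin state is favoured.
That gives t₂g³ eg².
Orbital CFSE = 0.0Δo = 0.0 × 114 = 0 kJ/mol.
High-spin has no excess pairs, so no pairing correction applies.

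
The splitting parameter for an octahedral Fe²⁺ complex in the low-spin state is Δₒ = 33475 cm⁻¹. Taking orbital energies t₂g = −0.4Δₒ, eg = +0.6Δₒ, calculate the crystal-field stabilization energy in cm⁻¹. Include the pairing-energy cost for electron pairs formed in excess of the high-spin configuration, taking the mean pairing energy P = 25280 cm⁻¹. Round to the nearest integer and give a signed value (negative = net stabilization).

-29780

Group 8 minus oxidation state +2 gives a d⁶ configuration for Fe²⁺.
Electron filling gives t₂g⁶ eg⁰.
The orbital stabilization is -2.4Δₒ = -2.4 × 33475 = -80340 cm⁻¹.
Relative to high-spin t₂g⁴ eg² (1 paired), the low-spin configuration has 2 additional pairs, contributing +2 × 25280 = +50560 cm⁻¹.
Combining: -80340 + 50560 = -29780 cm⁻¹.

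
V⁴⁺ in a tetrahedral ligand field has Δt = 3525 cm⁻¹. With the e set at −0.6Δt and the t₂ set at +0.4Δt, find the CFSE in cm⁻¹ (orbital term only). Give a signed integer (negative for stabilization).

-2115

V sits in group 5; removing 4 electrons leaves V⁴⁺ with 5 − 4 = 1 d electrons.
Tetrahedral splitting is small, so the complex is high-spin.
Configuration: e¹ t₂⁰.
The orbital stabilization is -0.6Δt = -0.6 × 3525 = -2115 cm⁻¹.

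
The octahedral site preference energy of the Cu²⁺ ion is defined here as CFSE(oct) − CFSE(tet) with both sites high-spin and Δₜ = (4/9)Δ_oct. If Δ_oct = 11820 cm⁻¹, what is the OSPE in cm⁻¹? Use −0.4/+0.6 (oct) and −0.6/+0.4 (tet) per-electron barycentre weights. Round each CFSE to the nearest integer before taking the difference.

Cu²⁺: group 11, so d-count = 11 − 2 = 9.
Octahedral (high-spin): t₂g⁶ eg³, CFSE = 6(−0.4) + 3(+0.6) = -0.6Δ_oct = -0.6 × 11820 = -7092 cm⁻¹.
In a tetrahedral site the filling is e⁴ t₂⁵: CFSE(tet) = -0.4Δₜ = -0.4 × (4/9)(11820) = -2101 cm⁻¹.
Subtracting, OSPE = -7092 − (-2101) = -4991 cm⁻¹.

-4991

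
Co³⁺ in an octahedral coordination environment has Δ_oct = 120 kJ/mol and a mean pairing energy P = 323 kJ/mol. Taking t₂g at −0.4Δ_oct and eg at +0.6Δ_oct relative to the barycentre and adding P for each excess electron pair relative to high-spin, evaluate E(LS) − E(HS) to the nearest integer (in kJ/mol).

Co³⁺: group 9, so d-count = 9 − 3 = 6.
High-spin: t₂g⁴ eg², CFSE = -0.4Δ_oct = -48 kJ/mol.
For low-spin the configuration is t₂g⁶ eg⁰: orbital energy -2.4 × 120 = -288 kJ/mol, and 2 additional pairs relative to high-spin add 646 kJ/mol, giving 358 kJ/mol.
E(LS) − E(HS) = 358 − (-48) = 406 kJ/mol.

406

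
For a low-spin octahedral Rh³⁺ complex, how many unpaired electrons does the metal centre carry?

Rh is in group 9, so Rh³⁺ is d⁶ (9 − 3 = 6).
Configuration: t₂g⁶ eg⁰, giving 0 unpaired electrons.

0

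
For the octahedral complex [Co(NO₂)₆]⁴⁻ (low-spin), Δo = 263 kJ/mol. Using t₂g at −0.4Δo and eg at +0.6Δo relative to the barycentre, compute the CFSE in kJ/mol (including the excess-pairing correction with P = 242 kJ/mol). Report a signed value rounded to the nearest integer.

-231

Each NO₂⁻ contributes -1; 6 × (-1) = -6. With overall charge -4, Co is in the +2 oxidation state.
Co is in group 9, so Co²⁺ is d⁷ (9 − 2 = 7).
Electron filling gives t₂g⁶ eg¹.
Orbital CFSE = 6(-0.4) + 1(0.6) = -1.8Δo = -1.8 × 263 = -473 kJ/mol.
High-spin d⁷ would be t₂g⁵ eg² with 2 pairs; low-spin has 3, so 1 excess pair costs +1P = +242 kJ/mol.
Combining: -473 + 242 = -231 kJ/mol.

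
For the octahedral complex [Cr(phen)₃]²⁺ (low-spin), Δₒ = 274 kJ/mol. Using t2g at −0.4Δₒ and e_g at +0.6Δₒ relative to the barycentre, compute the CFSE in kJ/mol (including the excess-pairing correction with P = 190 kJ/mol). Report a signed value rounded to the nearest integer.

-248

phen is neutral, so the +2 overall charge sits on Cr: oxidation state +2.
Group 6 minus oxidation state +2 gives a d⁴ configuration for Cr²⁺.
The d⁴ electrons fill as t2g^4 e_g^0.
The orbital stabilization is -1.6Δₒ = -1.6 × 274 = -438 kJ/mol.
High-spin d⁴ would be t2g^3 e_g^1 with 0 pairs; low-spin has 1, so 1 excess pair costs +1P = +190 kJ/mol.
Combining: -438 + 190 = -248 kJ/mol.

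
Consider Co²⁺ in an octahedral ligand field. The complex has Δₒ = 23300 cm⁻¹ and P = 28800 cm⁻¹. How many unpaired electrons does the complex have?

3

Co is in group 9, so Co²⁺ is d⁷ (9 − 2 = 7).
With Δₒ < P the complex is high-spin.
Filling d⁷ accordingly: t₂g⁵ eg².
Unpaired electrons: 3.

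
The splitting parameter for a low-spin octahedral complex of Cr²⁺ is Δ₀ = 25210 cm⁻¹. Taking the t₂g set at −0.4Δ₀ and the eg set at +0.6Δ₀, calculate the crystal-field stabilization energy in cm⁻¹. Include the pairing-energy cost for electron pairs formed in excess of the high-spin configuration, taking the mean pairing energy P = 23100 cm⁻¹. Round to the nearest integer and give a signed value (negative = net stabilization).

-17236

Group 6 minus oxidation state +2 gives a d⁴ configuration for Cr²⁺.
Configuration: t₂g⁴ eg⁰.
CFSE(orbital) = 4×(-0.4Δ₀) + 0×(0.6Δ₀) = -1.6Δ₀; with Δ₀ = 25210 cm⁻¹ that is -40336 cm⁻¹.
High-spin d⁴ would be t₂g³ eg¹ with 0 pairs; low-spin has 1, so 1 excess pair costs +1P = +23100 cm⁻¹.
Net CFSE = -40336 + 23100 = -17236 cm⁻¹.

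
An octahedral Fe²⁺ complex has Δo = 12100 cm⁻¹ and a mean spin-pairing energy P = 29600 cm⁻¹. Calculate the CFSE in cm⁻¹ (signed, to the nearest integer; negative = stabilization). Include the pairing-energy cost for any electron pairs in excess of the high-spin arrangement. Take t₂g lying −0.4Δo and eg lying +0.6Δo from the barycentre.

-4840

Fe is in group 8, so Fe²⁺ is d⁶ (8 − 2 = 6).
Since Δo = 12100 cm⁻¹ < P = 29600 cm⁻¹, the complex adopts the high-spin configuration.
Filling d⁶ accordingly: t₂g⁴ eg².
Orbital CFSE = -0.4Δo = -0.4 × 12100 = -4840 cm⁻¹.
High-spin has no excess pairs, so no pairing correction applies.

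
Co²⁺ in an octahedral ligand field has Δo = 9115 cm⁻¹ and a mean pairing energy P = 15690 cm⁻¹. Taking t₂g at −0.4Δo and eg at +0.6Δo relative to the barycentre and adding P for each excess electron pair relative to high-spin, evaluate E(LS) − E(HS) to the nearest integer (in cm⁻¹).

6575

Group 9 minus oxidation state +2 gives a d⁷ configuration for Co²⁺.
In the high-spin limit (t₂g⁵ eg²) the orbital term is -0.8Δo = -7292 cm⁻¹, with no excess pairing.
Low-spin t₂g⁶ eg¹ gives -1.8Δo = -16407 cm⁻¹, but forming 1 extra pair costs 1P = 15690 cm⁻¹, so E(LS) = -16407 + 15690 = -717 cm⁻¹.
The difference is -717 − (-7292) = 6575 cm⁻¹, so high-spin lies lower.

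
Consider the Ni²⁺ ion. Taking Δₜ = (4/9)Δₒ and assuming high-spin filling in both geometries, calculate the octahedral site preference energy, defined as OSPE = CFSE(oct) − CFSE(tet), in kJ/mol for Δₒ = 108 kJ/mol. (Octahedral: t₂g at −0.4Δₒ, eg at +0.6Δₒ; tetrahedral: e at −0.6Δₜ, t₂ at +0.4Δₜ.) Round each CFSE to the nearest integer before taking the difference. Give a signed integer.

-92

Ni sits in group 10; removing 2 electrons leaves Ni²⁺ with 10 − 2 = 8 d electrons.
Octahedral high-spin t₂g⁶ eg²: CFSE = -1.2 × 108 = -130 kJ/mol.
Tetrahedral: e⁴ t₂⁴, CFSE = 4(−0.6) + 4(+0.4) = -0.8Δₜ = -0.8 × (4/9) × 108 = -38 kJ/mol.
Subtracting, OSPE = -130 − (-38) = -92 kJ/mol.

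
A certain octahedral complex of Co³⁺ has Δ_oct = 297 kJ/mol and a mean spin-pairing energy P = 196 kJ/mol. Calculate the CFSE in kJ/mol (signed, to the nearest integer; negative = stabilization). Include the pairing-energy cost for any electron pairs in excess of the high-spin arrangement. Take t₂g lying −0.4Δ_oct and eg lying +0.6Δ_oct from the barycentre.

Co³⁺: group 9, so d-count = 9 − 3 = 6.
Δ_oct > P, so pairing is preferred: the ground state is low-spin.
That gives t₂g⁶ eg⁰.
Orbital CFSE = -2.4Δ_oct = -2.4 × 297 = -713 kJ/mol.
Excess pairs vs high-spin: 3 − 1 = 2; pairing cost = +392 kJ/mol.
Net CFSE = -713 + 392 = -321 kJ/mol.

-321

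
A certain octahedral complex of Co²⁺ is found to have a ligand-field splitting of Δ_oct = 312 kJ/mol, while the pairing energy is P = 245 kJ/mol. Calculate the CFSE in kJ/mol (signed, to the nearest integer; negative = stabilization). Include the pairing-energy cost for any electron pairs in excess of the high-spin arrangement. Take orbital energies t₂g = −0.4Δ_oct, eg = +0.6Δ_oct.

Co is in group 9, so Co²⁺ is d⁷ (9 − 2 = 7).
Here Δ_oct > P (312 > 245), so the low-spin state is favoured.
Filling d⁷ accordingly: t₂g⁶ eg¹.
Orbital CFSE = -1.8Δ_oct = -1.8 × 312 = -562 kJ/mol.
Excess pairs vs high-spin: 3 − 2 = 1; pairing cost = +245 kJ/mol.
Net CFSE = -562 + 245 = -317 kJ/mol.

-317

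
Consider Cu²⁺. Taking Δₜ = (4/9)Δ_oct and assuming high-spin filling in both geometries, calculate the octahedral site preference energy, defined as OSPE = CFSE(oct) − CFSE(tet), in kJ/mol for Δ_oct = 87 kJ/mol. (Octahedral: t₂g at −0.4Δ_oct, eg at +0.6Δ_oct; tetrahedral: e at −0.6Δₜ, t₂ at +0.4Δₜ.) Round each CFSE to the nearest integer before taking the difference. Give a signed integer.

-37

Cu is in group 11, so Cu²⁺ is d⁹ (11 − 2 = 9).
Octahedral high-spin t2g^6 e_g^3: CFSE = -0.6 × 87 = -52 kJ/mol.
Tetrahedral e^4 t2^5 gives -0.4Δₜ = -0.4 × (4/9) × 87 = -15 kJ/mol.
Subtracting, OSPE = -52 − (-15) = -37 kJ/mol.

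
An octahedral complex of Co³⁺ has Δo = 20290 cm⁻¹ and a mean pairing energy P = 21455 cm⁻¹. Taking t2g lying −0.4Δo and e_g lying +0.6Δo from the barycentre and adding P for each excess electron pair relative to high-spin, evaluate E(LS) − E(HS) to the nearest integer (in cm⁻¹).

2330

Co³⁺: group 9, so d-count = 9 − 3 = 6.
In the high-spin limit (t2g^4 e_g^2) the orbital term is -0.4Δo = -8116 cm⁻¹, with no excess pairing.
For low-spin the configuration is t2g^6 e_g^0: orbital energy -2.4 × 20290 = -48696 cm⁻¹, and 2 additional pairs relative to high-spin add 42910 cm⁻¹, giving -5786 cm⁻¹.
E(LS) − E(HS) = -5786 − (-8116) = 2330 cm⁻¹.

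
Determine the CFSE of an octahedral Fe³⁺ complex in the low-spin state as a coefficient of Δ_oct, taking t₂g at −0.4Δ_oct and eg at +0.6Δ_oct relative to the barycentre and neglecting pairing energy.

Fe sits in group 8; removing 3 electrons leaves Fe³⁺ with 8 − 3 = 5 d electrons.
Configuration: t₂g⁵ eg⁰.
CFSE = 5(-0.4Δ_oct) + 0(0.6Δ_oct) = -2.0Δ_oct + 0.0Δ_oct = -2.0Δ_oct.

-2.0 Δ_oct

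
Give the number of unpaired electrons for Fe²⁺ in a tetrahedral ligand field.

Group 8 minus oxidation state +2 gives a d⁶ configuration for Fe²⁺.
With tetrahedral geometry the complex is necessarily high-spin.
Configuration: e³ t₂³, giving 4 unpaired electrons.

4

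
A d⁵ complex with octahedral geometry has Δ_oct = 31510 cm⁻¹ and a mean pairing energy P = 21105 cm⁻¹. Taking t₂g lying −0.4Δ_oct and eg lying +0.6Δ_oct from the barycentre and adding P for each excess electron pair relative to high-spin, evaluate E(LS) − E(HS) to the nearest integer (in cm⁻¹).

High-spin d⁵ fills as t₂g³ eg² with CFSE 3(−0.4) + 2(+0.6) = 0.0Δ_oct = 0 cm⁻¹.
Low-spin t₂g⁵ eg⁰ gives -2.0Δ_oct = -63020 cm⁻¹, but forming 2 extra pairs costs 2P = 42210 cm⁻¹, so E(LS) = -63020 + 42210 = -20810 cm⁻¹.
Thus E(LS) − E(HS) = -20810 cm⁻¹.

-20810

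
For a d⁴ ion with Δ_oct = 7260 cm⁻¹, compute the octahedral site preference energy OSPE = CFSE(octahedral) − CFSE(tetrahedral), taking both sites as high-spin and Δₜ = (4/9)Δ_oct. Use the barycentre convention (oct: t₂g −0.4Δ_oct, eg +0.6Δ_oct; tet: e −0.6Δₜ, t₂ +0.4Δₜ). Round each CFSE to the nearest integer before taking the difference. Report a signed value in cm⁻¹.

-3065

Octahedral (high-spin): t2g^3 e_g^1, CFSE = 3(−0.4) + 1(+0.6) = -0.6Δ_oct = -0.6 × 7260 = -4356 cm⁻¹.
Tetrahedral: e^2 t2^2, CFSE = 2(−0.6) + 2(+0.4) = -0.4Δₜ = -0.4 × (4/9) × 7260 = -1291 cm⁻¹.
OSPE = -4356 − (-1291) = -3065 cm⁻¹.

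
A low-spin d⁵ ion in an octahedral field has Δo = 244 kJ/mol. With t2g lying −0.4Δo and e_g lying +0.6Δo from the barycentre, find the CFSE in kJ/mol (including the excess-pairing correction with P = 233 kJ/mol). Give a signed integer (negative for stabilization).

Electron filling gives t2g^5 e_g^0.
CFSE(orbital) = 5×(-0.4Δo) + 0×(0.6Δo) = -2.0Δo; with Δo = 244 kJ/mol that is -488 kJ/mol.
Relative to high-spin t2g^3 e_g^2 (0 paired), the low-spin configuration has 2 additional pairs, contributing +2 × 233 = +466 kJ/mol.
Overall CFSE = -488 + 466 = -22 kJ/mol.

-22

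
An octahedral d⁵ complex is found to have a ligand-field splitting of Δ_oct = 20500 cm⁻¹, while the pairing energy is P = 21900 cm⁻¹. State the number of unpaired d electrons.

Here Δ_oct < P (20500 < 21900), so the high-spin state is favoured.
That gives t₂g³ eg².
Unpaired electrons: 5.

5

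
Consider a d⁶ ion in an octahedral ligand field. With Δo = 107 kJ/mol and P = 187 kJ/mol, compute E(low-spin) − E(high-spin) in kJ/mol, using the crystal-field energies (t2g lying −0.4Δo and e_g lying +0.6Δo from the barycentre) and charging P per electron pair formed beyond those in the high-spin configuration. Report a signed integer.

High-spin: t2g^4 e_g^2, CFSE = -0.4Δo = -43 kJ/mol.
For low-spin the configuration is t2g^6 e_g^0: orbital energy -2.4 × 107 = -257 kJ/mol, and 2 additional pairs relative to high-spin add 374 kJ/mol, giving 117 kJ/mol.
E(LS) − E(HS) = 117 − (-43) = 160 kJ/mol.

160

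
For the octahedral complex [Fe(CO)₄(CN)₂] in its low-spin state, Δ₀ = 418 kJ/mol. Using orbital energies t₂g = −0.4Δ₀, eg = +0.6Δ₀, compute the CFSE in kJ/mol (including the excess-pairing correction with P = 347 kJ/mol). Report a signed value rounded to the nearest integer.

-309

Ligand charges: 4×(+0) from CO and 2×(-1) from CN⁻ sum to -2; with overall charge +0, Fe is +2.
Group 8 minus oxidation state +2 gives a d⁶ configuration for Fe²⁺.
Electron filling gives t₂g⁶ eg⁰.
The orbital stabilization is -2.4Δ₀ = -2.4 × 418 = -1003 kJ/mol.
High-spin d⁶ would be t₂g⁴ eg² with 1 pair; low-spin has 3, so 2 excess pairs cost +2P = +694 kJ/mol.
Net CFSE = -1003 + 694 = -309 kJ/mol.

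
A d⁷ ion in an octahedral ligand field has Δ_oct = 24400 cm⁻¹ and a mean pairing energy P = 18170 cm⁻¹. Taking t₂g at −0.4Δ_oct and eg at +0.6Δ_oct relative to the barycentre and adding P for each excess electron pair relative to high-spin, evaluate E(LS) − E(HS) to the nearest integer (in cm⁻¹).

High-spin d⁷ fills as t₂g⁵ eg² with CFSE 5(−0.4) + 2(+0.6) = -0.8Δ_oct = -19520 cm⁻¹.
Low-spin t₂g⁶ eg¹ gives -1.8Δ_oct = -43920 cm⁻¹, but forming 1 extra pair costs 1P = 18170 cm⁻¹, so E(LS) = -43920 + 18170 = -25750 cm⁻¹.
The difference is -25750 − (-19520) = -6230 cm⁻¹, so low-spin lies lower.

-6230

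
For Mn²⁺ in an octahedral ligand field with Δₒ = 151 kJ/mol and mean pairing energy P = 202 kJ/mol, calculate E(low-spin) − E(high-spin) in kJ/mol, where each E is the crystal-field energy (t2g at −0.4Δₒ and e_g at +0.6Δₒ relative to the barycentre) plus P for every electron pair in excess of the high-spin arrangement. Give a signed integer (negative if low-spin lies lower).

102

Mn is in group 7, so Mn²⁺ is d⁵ (7 − 2 = 5).
High-spin: t2g^3 e_g^2, CFSE = 0.0Δₒ = 0 kJ/mol.
For low-spin the configuration is t2g^5 e_g^0: orbital energy -2.0 × 151 = -302 kJ/mol, and 2 additional pairs relative to high-spin add 404 kJ/mol, giving 102 kJ/mol.
Thus E(LS) − E(HS) = 102 kJ/mol.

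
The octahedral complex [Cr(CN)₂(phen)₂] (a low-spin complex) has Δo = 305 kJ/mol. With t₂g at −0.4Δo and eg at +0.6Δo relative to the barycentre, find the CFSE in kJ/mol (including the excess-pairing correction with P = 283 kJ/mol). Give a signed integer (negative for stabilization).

Ligand charges: 2×(-1) from CN⁻ and 2×(+0) from phen sum to -2; with overall charge +0, Cr is +2.
Cr is in group 6, so Cr²⁺ is d⁴ (6 − 2 = 4).
Electron filling gives t₂g⁴ eg⁰.
Orbital CFSE = 4(-0.4) + 0(0.6) = -1.6Δo = -1.6 × 305 = -488 kJ/mol.
Relative to high-spin t₂g³ eg¹ (0 paired), the low-spin configuration has 1 additional pair, contributing +1 × 283 = +283 kJ/mol.
Combining: -488 + 283 = -205 kJ/mol.

-205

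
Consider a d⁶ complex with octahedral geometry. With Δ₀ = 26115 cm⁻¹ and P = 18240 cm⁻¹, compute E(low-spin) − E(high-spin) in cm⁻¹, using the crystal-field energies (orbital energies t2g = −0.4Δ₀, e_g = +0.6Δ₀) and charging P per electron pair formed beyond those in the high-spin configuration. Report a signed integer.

-15750

High-spin: t2g^4 e_g^2, CFSE = -0.4Δ₀ = -10446 cm⁻¹.
Low-spin: t2g^6 e_g^0, orbital CFSE = -2.4Δ₀ = -62676 cm⁻¹; plus 2 excess pairs × P = +36480 cm⁻¹; total -26196 cm⁻¹.
E(LS) − E(HS) = -26196 − (-10446) = -15750 cm⁻¹.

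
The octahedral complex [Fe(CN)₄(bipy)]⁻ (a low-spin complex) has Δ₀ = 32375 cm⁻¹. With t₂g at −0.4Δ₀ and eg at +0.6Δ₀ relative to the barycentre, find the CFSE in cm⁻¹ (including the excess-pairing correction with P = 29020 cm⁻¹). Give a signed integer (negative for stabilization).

-6710

Ligand charges: 4×(-1) from CN⁻ and 1×(+0) from bipy sum to -4; with overall charge -1, Fe is +3.
Fe sits in group 8; removing 3 electrons leaves Fe³⁺ with 8 − 3 = 5 d electrons.
The d⁵ electrons fill as t₂g⁵ eg⁰.
The orbital stabilization is -2.0Δ₀ = -2.0 × 32375 = -64750 cm⁻¹.
Relative to high-spin t₂g³ eg² (0 paired), the low-spin configuration has 2 additional pairs, contributing +2 × 29020 = +58040 cm⁻¹.
Overall CFSE = -64750 + 58040 = -6710 cm⁻¹.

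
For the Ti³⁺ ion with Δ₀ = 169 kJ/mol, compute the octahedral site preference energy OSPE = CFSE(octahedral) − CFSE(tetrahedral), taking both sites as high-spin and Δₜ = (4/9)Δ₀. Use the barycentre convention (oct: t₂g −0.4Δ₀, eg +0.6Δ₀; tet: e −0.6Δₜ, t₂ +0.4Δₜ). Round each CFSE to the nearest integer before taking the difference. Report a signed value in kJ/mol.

-23

Ti is in group 4, so Ti³⁺ is d¹ (4 − 3 = 1).
Octahedral high-spin t₂g¹ eg⁰: CFSE = -0.4 × 169 = -68 kJ/mol.
In a tetrahedral site the filling is e¹ t₂⁰: CFSE(tet) = -0.6Δₜ = -0.6 × (4/9)(169) = -45 kJ/mol.
OSPE = -68 − (-45) = -23 kJ/mol.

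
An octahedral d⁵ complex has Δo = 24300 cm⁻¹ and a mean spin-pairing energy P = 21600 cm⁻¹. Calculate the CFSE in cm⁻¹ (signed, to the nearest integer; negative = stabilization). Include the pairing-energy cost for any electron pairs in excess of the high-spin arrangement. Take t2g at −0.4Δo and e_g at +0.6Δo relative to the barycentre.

-5400

Here Δo > P (24300 > 21600), so the low-spin state is favoured.
Filling d⁵ accordingly: t2g^5 e_g^0.
Orbital CFSE = -2.0Δo = -2.0 × 24300 = -48600 cm⁻¹.
Excess pairs vs high-spin: 2 − 0 = 2; pairing cost = +43200 cm⁻¹.
Net CFSE = -48600 + 43200 = -5400 cm⁻¹.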